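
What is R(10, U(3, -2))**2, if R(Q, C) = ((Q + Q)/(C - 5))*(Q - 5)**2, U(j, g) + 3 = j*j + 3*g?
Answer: 10000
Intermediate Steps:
U(j, g) = -3 + j**2 + 3*g (U(j, g) = -3 + (j*j + 3*g) = -3 + (j**2 + 3*g) = -3 + j**2 + 3*g)
R(Q, C) = 2*Q*(-5 + Q)**2/(-5 + C) (R(Q, C) = ((2*Q)/(-5 + C))*(-5 + Q)**2 = (2*Q/(-5 + C))*(-5 + Q)**2 = 2*Q*(-5 + Q)**2/(-5 + C))
R(10, U(3, -2))**2 = (2*10*(-5 + 10)**2/(-5 + (-3 + 3**2 + 3*(-2))))**2 = (2*10*5**2/(-5 + (-3 + 9 - 6)))**2 = (2*10*25/(-5 + 0))**2 = (2*10*25/(-5))**2 = (2*10*(-1/5)*25)**2 = (-100)**2 = 10000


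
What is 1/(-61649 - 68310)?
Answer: -1/129959 ≈ -7.6947e-6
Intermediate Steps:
1/(-61649 - 68310) = 1/(-129959) = -1/129959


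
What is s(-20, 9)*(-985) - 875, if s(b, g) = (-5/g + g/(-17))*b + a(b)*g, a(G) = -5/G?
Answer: -14972645/612 ≈ -24465.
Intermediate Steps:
s(b, g) = b*(-5/g - g/17) - 5*g/b (s(b, g) = (-5/g + g/(-17))*b + (-5/b)*g = (-5/g + g*(-1/17))*b - 5*g/b = (-5/g - g/17)*b - 5*g/b = b*(-5/g - g/17) - 5*g/b)
s(-20, 9)*(-985) - 875 = (-5*(-20)/9 - 5*9/(-20) - 1/17*(-20)*9)*(-985) - 875 = (-5*(-20)*⅑ - 5*9*(-1/20) + 180/17)*(-985) - 875 = (100/9 + 9/4 + 180/17)*(-985) - 875 = (14657/612)*(-985) - 875 = -14437145/612 - 875 = -14972645/612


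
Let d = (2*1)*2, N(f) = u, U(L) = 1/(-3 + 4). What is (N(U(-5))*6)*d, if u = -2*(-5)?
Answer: 240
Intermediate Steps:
U(L) = 1 (U(L) = 1/1 = 1)
u = 10
N(f) = 10
d = 4 (d = 2*2 = 4)
(N(U(-5))*6)*d = (10*6)*4 = 60*4 = 240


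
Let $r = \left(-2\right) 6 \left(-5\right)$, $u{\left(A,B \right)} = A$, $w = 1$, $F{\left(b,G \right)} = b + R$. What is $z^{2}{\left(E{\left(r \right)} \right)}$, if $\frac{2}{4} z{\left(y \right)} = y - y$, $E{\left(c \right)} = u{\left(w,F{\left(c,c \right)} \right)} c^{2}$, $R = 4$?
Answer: $0$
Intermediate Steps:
$F{\left(b,G \right)} = 4 + b$ ($F{\left(b,G \right)} = b + 4 = 4 + b$)
$r = 60$ ($r = \left(-12\right) \left(-5\right) = 60$)
$E{\left(c \right)} = c^{2}$ ($E{\left(c \right)} = 1 c^{2} = c^{2}$)
$z{\left(y \right)} = 0$ ($z{\left(y \right)} = 2 \left(y - y\right) = 2 \cdot 0 = 0$)
$z^{2}{\left(E{\left(r \right)} \right)} = 0^{2} = 0$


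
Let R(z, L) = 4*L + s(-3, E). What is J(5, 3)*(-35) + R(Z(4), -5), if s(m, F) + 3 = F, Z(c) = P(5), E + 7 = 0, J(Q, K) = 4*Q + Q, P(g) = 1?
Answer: -905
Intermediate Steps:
J(Q, K) = 5*Q
E = -7 (E = -7 + 0 = -7)
Z(c) = 1
s(m, F) = -3 + F
R(z, L) = -10 + 4*L (R(z, L) = 4*L + (-3 - 7) = 4*L - 10 = -10 + 4*L)
J(5, 3)*(-35) + R(Z(4), -5) = (5*5)*(-35) + (-10 + 4*(-5)) = 25*(-35) + (-10 - 20) = -875 - 30 = -905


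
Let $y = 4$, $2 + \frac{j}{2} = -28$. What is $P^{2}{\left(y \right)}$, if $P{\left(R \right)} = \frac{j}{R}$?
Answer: $225$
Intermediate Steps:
$j = -60$ ($j = -4 + 2 \left(-28\right) = -4 - 56 = -60$)
$P{\left(R \right)} = - \frac{60}{R}$
$P^{2}{\left(y \right)} = \left(- \frac{60}{4}\right)^{2} = \left(\left(-60\right) \frac{1}{4}\right)^{2} = \left(-15\right)^{2} = 225$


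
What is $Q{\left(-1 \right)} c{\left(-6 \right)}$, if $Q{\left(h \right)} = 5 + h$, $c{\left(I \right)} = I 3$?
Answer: $-72$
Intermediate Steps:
$c{\left(I \right)} = 3 I$
$Q{\left(-1 \right)} c{\left(-6 \right)} = \left(5 - 1\right) 3 \left(-6\right) = 4 \left(-18\right) = -72$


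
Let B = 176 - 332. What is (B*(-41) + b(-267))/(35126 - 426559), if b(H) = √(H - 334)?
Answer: -6396/391433 - I*√601/391433 ≈ -0.01634 - 6.263e-5*I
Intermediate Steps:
B = -156
b(H) = √(-334 + H)
(B*(-41) + b(-267))/(35126 - 426559) = (-156*(-41) + √(-334 - 267))/(35126 - 426559) = (6396 + √(-601))/(-391433) = (6396 + I*√601)*(-1/391433) = -6396/391433 - I*√601/391433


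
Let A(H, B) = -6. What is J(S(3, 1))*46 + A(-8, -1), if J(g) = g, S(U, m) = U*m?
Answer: 132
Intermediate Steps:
J(S(3, 1))*46 + A(-8, -1) = (3*1)*46 - 6 = 3*46 - 6 = 138 - 6 = 132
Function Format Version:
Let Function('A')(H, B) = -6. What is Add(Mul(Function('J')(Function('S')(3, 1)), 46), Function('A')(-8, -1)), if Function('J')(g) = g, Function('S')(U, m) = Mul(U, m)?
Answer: 132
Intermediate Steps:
Add(Mul(Function('J')(Function('S')(3, 1)), 46), Function('A')(-8, -1)) = Add(Mul(Mul(3, 1), 46), -6) = Add(Mul(3, 46), -6) = Add(138, -6) = 132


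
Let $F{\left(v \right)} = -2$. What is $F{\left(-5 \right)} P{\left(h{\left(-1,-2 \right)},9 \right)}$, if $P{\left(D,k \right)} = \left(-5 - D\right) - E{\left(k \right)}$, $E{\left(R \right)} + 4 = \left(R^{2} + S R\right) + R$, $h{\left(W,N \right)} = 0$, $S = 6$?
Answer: $290$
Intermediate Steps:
$E{\left(R \right)} = -4 + R^{2} + 7 R$ ($E{\left(R \right)} = -4 + \left(\left(R^{2} + 6 R\right) + R\right) = -4 + \left(R^{2} + 7 R\right) = -4 + R^{2} + 7 R$)
$P{\left(D,k \right)} = -1 - D - k^{2} - 7 k$ ($P{\left(D,k \right)} = \left(-5 - D\right) - \left(-4 + k^{2} + 7 k\right) = -1 - D - k^{2} - 7 k$)
$F{\left(-5 \right)} P{\left(h{\left(-1,-2 \right)},9 \right)} = - 2 \left(-1 - 0 - 9^{2} - 63\right) = - 2 \left(-1 + 0 - 81 - 63\right) = \left(-2\right) \left(-145\right) = 290$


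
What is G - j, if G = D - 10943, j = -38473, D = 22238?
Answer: 49768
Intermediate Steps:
G = 11295 (G = 22238 - 10943 = 11295)
G - j = 11295 - 1*(-38473) = 11295 + 38473 = 49768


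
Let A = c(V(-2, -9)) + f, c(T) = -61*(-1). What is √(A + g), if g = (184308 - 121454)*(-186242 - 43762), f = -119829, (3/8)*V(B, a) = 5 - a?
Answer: 4*I*√903549449 ≈ 1.2024e+5*I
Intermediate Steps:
V(B, a) = 40/3 - 8*a/3 (V(B, a) = 8*(5 - a)/3 = 40/3 - 8*a/3)
c(T) = 61
A = -119768 (A = 61 - 119829 = -119768)
g = -14456671416 (g = 62854*(-230004) = -14456671416)
√(A + g) = √(-119768 - 14456671416) = √(-14456791184) = 4*I*√903549449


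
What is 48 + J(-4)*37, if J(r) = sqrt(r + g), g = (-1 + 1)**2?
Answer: 48 + 74*I ≈ 48.0 + 74.0*I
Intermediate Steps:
g = 0 (g = 0**2 = 0)
J(r) = sqrt(r) (J(r) = sqrt(r + 0) = sqrt(r))
48 + J(-4)*37 = 48 + sqrt(-4)*37 = 48 + (2*I)*37 = 48 + 74*I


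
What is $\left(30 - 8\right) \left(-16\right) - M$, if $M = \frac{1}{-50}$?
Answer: $- \frac{17599}{50} \approx -351.98$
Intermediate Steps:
$M = - \frac{1}{50} \approx -0.02$
$\left(30 - 8\right) \left(-16\right) - M = \left(30 - 8\right) \left(-16\right) - - \frac{1}{50} = 22 \left(-16\right) + \frac{1}{50} = -352 + \frac{1}{50} = - \frac{17599}{50}$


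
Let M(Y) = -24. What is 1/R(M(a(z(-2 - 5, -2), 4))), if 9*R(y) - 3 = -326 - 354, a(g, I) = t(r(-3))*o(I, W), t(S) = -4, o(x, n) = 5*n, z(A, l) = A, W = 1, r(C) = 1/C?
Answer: -9/677 ≈ -0.013294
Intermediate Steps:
a(g, I) = -20
R(y) = -677/9 (R(y) = ⅓ + (-326 - 354)/9 = ⅓ + (⅑)*(-680) = ⅓ - 680/9 = -677/9)
1/R(M(a(z(-2 - 5, -2), 4))) = 1/(-677/9) = -9/677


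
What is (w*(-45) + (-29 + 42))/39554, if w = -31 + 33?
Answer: -77/39554 ≈ -0.0019467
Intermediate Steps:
w = 2
(w*(-45) + (-29 + 42))/39554 = (2*(-45) + (-29 + 42))/39554 = (-90 + 13)*(1/39554) = -77*1/39554 = -77/39554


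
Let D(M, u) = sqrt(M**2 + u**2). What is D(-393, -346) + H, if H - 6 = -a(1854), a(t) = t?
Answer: -1848 + sqrt(274165) ≈ -1324.4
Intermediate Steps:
H = -1848 (H = 6 - 1*1854 = 6 - 1854 = -1848)
D(-393, -346) + H = sqrt((-393)**2 + (-346)**2) - 1848 = sqrt(154449 + 119716) - 1848 = sqrt(274165) - 1848 = -1848 + sqrt(274165)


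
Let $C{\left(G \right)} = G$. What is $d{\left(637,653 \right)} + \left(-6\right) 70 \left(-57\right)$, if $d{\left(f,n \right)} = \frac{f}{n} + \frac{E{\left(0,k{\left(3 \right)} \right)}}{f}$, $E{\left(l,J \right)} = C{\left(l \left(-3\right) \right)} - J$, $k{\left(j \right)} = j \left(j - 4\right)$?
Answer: $\frac{9958514068}{415961} \approx 23941.0$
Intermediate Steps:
$k{\left(j \right)} = j \left(-4 + j\right)$
$E{\left(l,J \right)} = - J - 3 l$ ($E{\left(l,J \right)} = l \left(-3\right) - J = - 3 l - J = - J - 3 l$)
$d{\left(f,n \right)} = \frac{3}{f} + \frac{f}{n}$ ($d{\left(f,n \right)} = \frac{f}{n} + \frac{- 3 \left(-4 + 3\right) - 0}{f} = \frac{f}{n} + \frac{- 3 \left(-1\right) + 0}{f} = \frac{f}{n} + \frac{\left(-1\right) \left(-3\right) + 0}{f} = \frac{f}{n} + \frac{3 + 0}{f} = \frac{f}{n} + \frac{3}{f} = \frac{3}{f} + \frac{f}{n}$)
$d{\left(637,653 \right)} + \left(-6\right) 70 \left(-57\right) = \left(\frac{3}{637} + \frac{637}{653}\right) + \left(-6\right) 70 \left(-57\right) = \left(3 \cdot \frac{1}{637} + 637 \cdot \frac{1}{653}\right) - -23940 = \left(\frac{3}{637} + \frac{637}{653}\right) + 23940 = \frac{407728}{415961} + 23940 = \frac{9958514068}{415961}$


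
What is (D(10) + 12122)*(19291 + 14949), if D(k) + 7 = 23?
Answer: 415605120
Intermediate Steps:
D(k) = 16 (D(k) = -7 + 23 = 16)
(D(10) + 12122)*(19291 + 14949) = (16 + 12122)*(19291 + 14949) = 12138*34240 = 415605120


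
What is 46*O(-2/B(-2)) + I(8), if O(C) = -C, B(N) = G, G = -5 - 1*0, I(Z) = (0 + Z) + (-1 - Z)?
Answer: -97/5 ≈ -19.400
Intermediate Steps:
I(Z) = -1 (I(Z) = Z + (-1 - Z) = -1)
G = -5 (G = -5 + 0 = -5)
B(N) = -5
46*O(-2/B(-2)) + I(8) = 46*(-(-2)/(-5)) - 1 = 46*(-(-2)*(-1)/5) - 1 = 46*(-1*⅖) - 1 = 46*(-⅖) - 1 = -92/5 - 1 = -97/5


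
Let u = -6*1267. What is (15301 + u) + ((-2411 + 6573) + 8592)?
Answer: 20453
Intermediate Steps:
u = -7602
(15301 + u) + ((-2411 + 6573) + 8592) = (15301 - 7602) + ((-2411 + 6573) + 8592) = 7699 + (4162 + 8592) = 7699 + 12754 = 20453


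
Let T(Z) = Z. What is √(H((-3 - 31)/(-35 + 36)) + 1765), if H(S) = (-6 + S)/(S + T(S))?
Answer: 3*√56695/17 ≈ 42.019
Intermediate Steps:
H(S) = (-6 + S)/(2*S) (H(S) = (-6 + S)/(S + S) = (-6 + S)/((2*S)) = (-6 + S)*(1/(2*S)) = (-6 + S)/(2*S))
√(H((-3 - 31)/(-35 + 36)) + 1765) = √((-6 + (-3 - 31)/(-35 + 36))/(2*(((-3 - 31)/(-35 + 36)))) + 1765) = √((-6 - 34/1)/(2*((-34/1))) + 1765) = √((-6 - 34*1)/(2*((-34*1))) + 1765) = √((½)*(-6 - 34)/(-34) + 1765) = √((½)*(-1/34)*(-40) + 1765) = √(10/17 + 1765) = √(30015/17) = 3*√56695/17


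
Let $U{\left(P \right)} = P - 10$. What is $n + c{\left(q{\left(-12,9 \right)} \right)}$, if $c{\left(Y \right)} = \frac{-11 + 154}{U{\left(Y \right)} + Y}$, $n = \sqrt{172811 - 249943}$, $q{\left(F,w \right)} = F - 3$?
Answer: $- \frac{143}{40} + 2 i \sqrt{19283} \approx -3.575 + 277.73 i$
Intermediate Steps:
$q{\left(F,w \right)} = -3 + F$
$n = 2 i \sqrt{19283}$ ($n = \sqrt{-77132} = 2 i \sqrt{19283} \approx 277.73 i$)
$U{\left(P \right)} = -10 + P$ ($U{\left(P \right)} = P - 10 = -10 + P$)
$c{\left(Y \right)} = \frac{143}{-10 + 2 Y}$ ($c{\left(Y \right)} = \frac{-11 + 154}{\left(-10 + Y\right) + Y} = \frac{143}{-10 + 2 Y}$)
$n + c{\left(q{\left(-12,9 \right)} \right)} = 2 i \sqrt{19283} + \frac{143}{2 \left(-5 - 15\right)} = 2 i \sqrt{19283} + \frac{143}{2 \left(-20\right)} = 2 i \sqrt{19283} + \frac{143}{2} \left(- \frac{1}{20}\right) = 2 i \sqrt{19283} - \frac{143}{40} = - \frac{143}{40} + 2 i \sqrt{19283}$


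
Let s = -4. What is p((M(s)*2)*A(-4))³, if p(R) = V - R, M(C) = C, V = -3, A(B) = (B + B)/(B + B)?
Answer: 125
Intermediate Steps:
A(B) = 1 (A(B) = (2*B)/((2*B)) = (2*B)*(1/(2*B)) = 1)
p(R) = -3 - R
p((M(s)*2)*A(-4))³ = (-3 - (-4*2))³ = (-3 - (-8))³ = (-3 - 1*(-8))³ = (-3 + 8)³ = 5³ = 125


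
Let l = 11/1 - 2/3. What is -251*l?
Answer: -7781/3 ≈ -2593.7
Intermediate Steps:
l = 31/3 (l = 11*1 - 2*1/3 = 11 - 2/3 = 31/3 ≈ 10.333)
-251*l = -251*31/3 = -7781/3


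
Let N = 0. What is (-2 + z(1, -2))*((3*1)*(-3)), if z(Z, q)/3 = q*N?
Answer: 18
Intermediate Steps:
z(Z, q) = 0 (z(Z, q) = 3*(q*0) = 3*0 = 0)
(-2 + z(1, -2))*((3*1)*(-3)) = (-2 + 0)*((3*1)*(-3)) = -6*(-3) = -2*(-9) = 18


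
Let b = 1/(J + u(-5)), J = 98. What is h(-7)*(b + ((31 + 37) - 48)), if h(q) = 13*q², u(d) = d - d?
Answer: 25493/2 ≈ 12747.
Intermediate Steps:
u(d) = 0
b = 1/98 (b = 1/(98 + 0) = 1/98 ≈ 0.010204)
h(-7)*(b + ((31 + 37) - 48)) = (13*(-7)²)*(1/98 + ((31 + 37) - 48)) = (13*49)*(1/98 + (68 - 48)) = 637*(1/98 + 20) = 637*(1961/98) = 25493/2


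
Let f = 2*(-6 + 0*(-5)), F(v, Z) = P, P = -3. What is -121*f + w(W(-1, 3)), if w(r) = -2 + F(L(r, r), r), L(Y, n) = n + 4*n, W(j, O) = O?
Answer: 1447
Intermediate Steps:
L(Y, n) = 5*n
F(v, Z) = -3
f = -12 (f = 2*(-6 + 0) = 2*(-6) = -12)
w(r) = -5 (w(r) = -2 - 3 = -5)
-121*f + w(W(-1, 3)) = -121*(-12) - 5 = 1452 - 5 = 1447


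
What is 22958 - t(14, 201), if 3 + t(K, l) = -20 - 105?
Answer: 23086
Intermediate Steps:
t(K, l) = -128 (t(K, l) = -3 + (-20 - 105) = -3 - 125 = -128)
22958 - t(14, 201) = 22958 - 1*(-128) = 22958 + 128 = 23086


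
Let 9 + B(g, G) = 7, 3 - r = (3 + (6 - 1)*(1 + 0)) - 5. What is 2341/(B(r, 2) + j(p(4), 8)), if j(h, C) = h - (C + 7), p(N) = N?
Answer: -2341/13 ≈ -180.08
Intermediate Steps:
r = 0 (r = 3 - ((3 + (6 - 1)*(1 + 0)) - 5) = 3 - ((3 + 5*1) - 5) = 3 - ((3 + 5) - 5) = 3 - (8 - 5) = 3 - 1*3 = 3 - 3 = 0)
B(g, G) = -2 (B(g, G) = -9 + 7 = -2)
j(h, C) = -7 + h - C (j(h, C) = h - (7 + C) = h + (-7 - C) = -7 + h - C)
2341/(B(r, 2) + j(p(4), 8)) = 2341/(-2 + (-7 + 4 - 1*8)) = 2341/(-2 + (-7 + 4 - 8)) = 2341/(-2 - 11) = 2341/(-13) = 2341*(-1/13) = -2341/13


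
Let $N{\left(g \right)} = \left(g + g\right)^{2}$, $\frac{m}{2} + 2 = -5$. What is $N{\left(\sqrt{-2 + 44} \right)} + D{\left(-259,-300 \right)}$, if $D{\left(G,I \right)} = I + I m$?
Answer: $4068$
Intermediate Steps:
$m = -14$ ($m = -4 + 2 \left(-5\right) = -4 - 10 = -14$)
$N{\left(g \right)} = 4 g^{2}$ ($N{\left(g \right)} = \left(2 g\right)^{2} = 4 g^{2}$)
$D{\left(G,I \right)} = - 13 I$ ($D{\left(G,I \right)} = I + I \left(-14\right) = I - 14 I = - 13 I$)
$N{\left(\sqrt{-2 + 44} \right)} + D{\left(-259,-300 \right)} = 4 \left(\sqrt{-2 + 44}\right)^{2} - -3900 = 4 \left(\sqrt{42}\right)^{2} + 3900 = 4 \cdot 42 + 3900 = 168 + 3900 = 4068$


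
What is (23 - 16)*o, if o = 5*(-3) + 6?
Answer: -63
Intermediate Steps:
o = -9 (o = -15 + 6 = -9)
(23 - 16)*o = (23 - 16)*(-9) = 7*(-9) = -63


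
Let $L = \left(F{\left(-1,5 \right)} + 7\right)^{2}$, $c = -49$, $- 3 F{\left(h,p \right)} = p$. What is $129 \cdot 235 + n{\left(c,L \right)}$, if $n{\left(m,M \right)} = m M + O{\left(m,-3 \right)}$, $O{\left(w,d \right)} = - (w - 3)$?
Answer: $\frac{260759}{9} \approx 28973.0$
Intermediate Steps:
$F{\left(h,p \right)} = - \frac{p}{3}$
$O{\left(w,d \right)} = 3 - w$ ($O{\left(w,d \right)} = - (-3 + w) = 3 - w$)
$L = \frac{256}{9}$ ($L = \left(\left(- \frac{1}{3}\right) 5 + 7\right)^{2} = \left(- \frac{5}{3} + 7\right)^{2} = \left(\frac{16}{3}\right)^{2} = \frac{256}{9} \approx 28.444$)
$n{\left(m,M \right)} = 3 - m + M m$ ($n{\left(m,M \right)} = m M - \left(-3 + m\right) = M m - \left(-3 + m\right) = 3 - m + M m$)
$129 \cdot 235 + n{\left(c,L \right)} = 129 \cdot 235 + \left(3 - -49 + \frac{256}{9} \left(-49\right)\right) = 30315 + \left(3 + 49 - \frac{12544}{9}\right) = 30315 - \frac{12076}{9} = \frac{260759}{9}$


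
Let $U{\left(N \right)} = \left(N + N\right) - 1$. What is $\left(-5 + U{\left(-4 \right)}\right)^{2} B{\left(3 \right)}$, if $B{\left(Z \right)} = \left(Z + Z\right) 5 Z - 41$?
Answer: $9604$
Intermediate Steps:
$U{\left(N \right)} = -1 + 2 N$ ($U{\left(N \right)} = 2 N - 1 = -1 + 2 N$)
$B{\left(Z \right)} = -41 + 10 Z^{2}$ ($B{\left(Z \right)} = 2 Z 5 Z - 41 = 10 Z^{2} - 41 = -41 + 10 Z^{2}$)
$\left(-5 + U{\left(-4 \right)}\right)^{2} B{\left(3 \right)} = \left(-5 + \left(-1 + 2 \left(-4\right)\right)\right)^{2} \left(-41 + 10 \cdot 3^{2}\right) = \left(-5 - 9\right)^{2} \left(-41 + 10 \cdot 9\right) = \left(-5 - 9\right)^{2} \left(-41 + 90\right) = \left(-14\right)^{2} \cdot 49 = 196 \cdot 49 = 9604$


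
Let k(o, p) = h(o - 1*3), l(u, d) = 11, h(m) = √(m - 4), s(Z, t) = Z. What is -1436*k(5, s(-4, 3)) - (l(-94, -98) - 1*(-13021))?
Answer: -13032 - 1436*I*√2 ≈ -13032.0 - 2030.8*I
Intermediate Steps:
h(m) = √(-4 + m)
k(o, p) = √(-7 + o) (k(o, p) = √(-4 + (o - 1*3)) = √(-4 + (o - 3)) = √(-4 + (-3 + o)) = √(-7 + o))
-1436*k(5, s(-4, 3)) - (l(-94, -98) - 1*(-13021)) = -1436*√(-7 + 5) - (11 - 1*(-13021)) = -1436*I*√2 - (11 + 13021) = -1436*I*√2 - 1*13032 = -1436*I*√2 - 13032 = -13032 - 1436*I*√2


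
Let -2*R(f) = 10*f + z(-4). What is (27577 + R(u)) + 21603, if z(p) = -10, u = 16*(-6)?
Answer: 49665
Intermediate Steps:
u = -96
R(f) = 5 - 5*f (R(f) = -(10*f - 10)/2 = -(-10 + 10*f)/2 = 5 - 5*f)
(27577 + R(u)) + 21603 = (27577 + (5 - 5*(-96))) + 21603 = (27577 + (5 + 480)) + 21603 = (27577 + 485) + 21603 = 28062 + 21603 = 49665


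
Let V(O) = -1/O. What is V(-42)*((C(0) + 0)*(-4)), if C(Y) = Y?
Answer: 0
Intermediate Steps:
V(-42)*((C(0) + 0)*(-4)) = (-1/(-42))*((0 + 0)*(-4)) = (-1*(-1/42))*(0*(-4)) = (1/42)*0 = 0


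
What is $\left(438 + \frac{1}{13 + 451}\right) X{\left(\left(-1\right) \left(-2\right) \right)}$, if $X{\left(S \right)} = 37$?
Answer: $\frac{7519621}{464} \approx 16206.0$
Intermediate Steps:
$\left(438 + \frac{1}{13 + 451}\right) X{\left(\left(-1\right) \left(-2\right) \right)} = \left(438 + \frac{1}{13 + 451}\right) 37 = \left(438 + \frac{1}{464}\right) 37 = \frac{203233}{464} \cdot 37 = \frac{7519621}{464}$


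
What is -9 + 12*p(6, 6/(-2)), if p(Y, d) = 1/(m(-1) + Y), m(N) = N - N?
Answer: -7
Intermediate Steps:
m(N) = 0
p(Y, d) = 1/Y (p(Y, d) = 1/(0 + Y) = 1/Y)
-9 + 12*p(6, 6/(-2)) = -9 + 12/6 = -9 + 12*(1/6) = -9 + 2 = -7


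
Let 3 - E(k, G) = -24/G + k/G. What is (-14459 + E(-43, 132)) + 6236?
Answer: -1084973/132 ≈ -8219.5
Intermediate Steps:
E(k, G) = 3 + 24/G - k/G (E(k, G) = 3 - (-24/G + k/G) = 3 + (24/G - k/G) = 3 + 24/G - k/G)
(-14459 + E(-43, 132)) + 6236 = (-14459 + (24 - 1*(-43) + 3*132)/132) + 6236 = (-14459 + (24 + 43 + 396)/132) + 6236 = (-14459 + (1/132)*463) + 6236 = (-14459 + 463/132) + 6236 = -1908125/132 + 6236 = -1084973/132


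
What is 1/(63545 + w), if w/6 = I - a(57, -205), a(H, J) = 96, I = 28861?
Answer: 1/236135 ≈ 4.2349e-6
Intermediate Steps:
w = 172590 (w = 6*(28861 - 1*96) = 6*(28861 - 96) = 6*28765 = 172590)
1/(63545 + w) = 1/(63545 + 172590) = 1/236135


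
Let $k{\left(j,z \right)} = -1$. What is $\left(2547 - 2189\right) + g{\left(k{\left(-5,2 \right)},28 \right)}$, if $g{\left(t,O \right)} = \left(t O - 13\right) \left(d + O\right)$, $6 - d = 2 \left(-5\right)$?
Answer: $-1446$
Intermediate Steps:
$d = 16$ ($d = 6 - 2 \left(-5\right) = 6 - -10 = 6 + 10 = 16$)
$g{\left(t,O \right)} = \left(-13 + O t\right) \left(16 + O\right)$ ($g{\left(t,O \right)} = \left(t O - 13\right) \left(16 + O\right) = \left(O t - 13\right) \left(16 + O\right) = \left(-13 + O t\right) \left(16 + O\right)$)
$\left(2547 - 2189\right) + g{\left(k{\left(-5,2 \right)},28 \right)} = \left(2547 - 2189\right) - \left(1356 + 448\right) = 358 - 1804 = -1446$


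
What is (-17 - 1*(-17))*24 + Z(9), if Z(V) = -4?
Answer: -4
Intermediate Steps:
(-17 - 1*(-17))*24 + Z(9) = (-17 - 1*(-17))*24 - 4 = (-17 + 17)*24 - 4 = 0*24 - 4 = 0 - 4 = -4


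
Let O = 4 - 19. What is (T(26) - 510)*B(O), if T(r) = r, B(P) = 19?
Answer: -9196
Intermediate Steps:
O = -15
(T(26) - 510)*B(O) = (26 - 510)*19 = -484*19 = -9196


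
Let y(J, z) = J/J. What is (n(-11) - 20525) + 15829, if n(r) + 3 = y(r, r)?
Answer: -4698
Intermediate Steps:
y(J, z) = 1
n(r) = -2 (n(r) = -3 + 1 = -2)
(n(-11) - 20525) + 15829 = (-2 - 20525) + 15829 = -20527 + 15829 = -4698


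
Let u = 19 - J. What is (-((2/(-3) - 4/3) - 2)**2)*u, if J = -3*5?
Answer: -544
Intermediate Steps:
J = -15
u = 34 (u = 19 - 1*(-15) = 19 + 15 = 34)
(-((2/(-3) - 4/3) - 2)**2)*u = -((2/(-3) - 4/3) - 2)**2*34 = -((2*(-1/3) - 4*1/3) - 2)**2*34 = -((-2/3 - 4/3) - 2)**2*34 = -(-2 - 2)**2*34 = -1*(-4)**2*34 = -1*16*34 = -16*34 = -544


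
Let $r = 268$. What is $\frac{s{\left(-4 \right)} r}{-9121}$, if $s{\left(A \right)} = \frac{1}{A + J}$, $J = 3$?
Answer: $\frac{268}{9121} \approx 0.029383$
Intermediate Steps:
$s{\left(A \right)} = \frac{1}{3 + A}$ ($s{\left(A \right)} = \frac{1}{A + 3} = \frac{1}{3 + A}$)
$\frac{s{\left(-4 \right)} r}{-9121} = \frac{\frac{1}{3 - 4} \cdot 268}{-9121} = \frac{1}{-1} \cdot 268 \left(- \frac{1}{9121}\right) = \left(-1\right) 268 \left(- \frac{1}{9121}\right) = \left(-268\right) \left(- \frac{1}{9121}\right) = \frac{268}{9121}$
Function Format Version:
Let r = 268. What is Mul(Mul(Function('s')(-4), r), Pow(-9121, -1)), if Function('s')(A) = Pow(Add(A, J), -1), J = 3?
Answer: Rational(268, 9121) ≈ 0.029383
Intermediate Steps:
Function('s')(A) = Pow(Add(3, A), -1) (Function('s')(A) = Pow(Add(A, 3), -1) = Pow(Add(3, A), -1))
Mul(Mul(Function('s')(-4), r), Pow(-9121, -1)) = Mul(Mul(Pow(Add(3, -4), -1), 268), Pow(-9121, -1)) = Mul(Mul(Pow(-1, -1), 268), Rational(-1, 9121)) = Mul(Mul(-1, 268), Rational(-1, 9121)) = Mul(-268, Rational(-1, 9121)) = Rational(268, 9121)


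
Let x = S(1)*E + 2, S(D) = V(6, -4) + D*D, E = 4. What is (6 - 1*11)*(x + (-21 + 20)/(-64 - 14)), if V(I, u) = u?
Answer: 3895/78 ≈ 49.936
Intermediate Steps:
S(D) = -4 + D² (S(D) = -4 + D*D = -4 + D²)
x = -10 (x = (-4 + 1²)*4 + 2 = (-4 + 1)*4 + 2 = -3*4 + 2 = -12 + 2 = -10)
(6 - 1*11)*(x + (-21 + 20)/(-64 - 14)) = (6 - 1*11)*(-10 + (-21 + 20)/(-64 - 14)) = (6 - 11)*(-10 - 1/(-78)) = -5*(-10 - 1*(-1/78)) = -5*(-10 + 1/78) = -5*(-779/78) = 3895/78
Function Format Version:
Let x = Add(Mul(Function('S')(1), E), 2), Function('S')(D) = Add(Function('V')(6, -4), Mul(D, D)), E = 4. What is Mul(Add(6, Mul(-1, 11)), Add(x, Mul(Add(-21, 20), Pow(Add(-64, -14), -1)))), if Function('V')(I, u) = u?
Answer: Rational(3895, 78) ≈ 49.936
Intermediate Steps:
Function('S')(D) = Add(-4, Pow(D, 2)) (Function('S')(D) = Add(-4, Mul(D, D)) = Add(-4, Pow(D, 2)))
x = -10 (x = Add(Mul(Add(-4, Pow(1, 2)), 4), 2) = Add(Mul(Add(-4, 1), 4), 2) = Add(Mul(-3, 4), 2) = Add(-12, 2) = -10)
Mul(Add(6, Mul(-1, 11)), Add(x, Mul(Add(-21, 20), Pow(Add(-64, -14), -1)))) = Mul(Add(6, Mul(-1, 11)), Add(-10, Mul(Add(-21, 20), Pow(Add(-64, -14), -1)))) = Mul(Add(6, -11), Add(-10, Mul(-1, Pow(-78, -1)))) = Mul(-5, Add(-10, Mul(-1, Rational(-1, 78)))) = Mul(-5, Add(-10, Rational(1, 78))) = Mul(-5, Rational(-779, 78)) = Rational(3895, 78)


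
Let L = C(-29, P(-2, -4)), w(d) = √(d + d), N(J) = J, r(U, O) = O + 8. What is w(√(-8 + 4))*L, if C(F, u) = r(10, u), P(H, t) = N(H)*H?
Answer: 24*(-1)^(¼) ≈ 16.971 + 16.971*I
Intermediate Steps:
r(U, O) = 8 + O
P(H, t) = H² (P(H, t) = H*H = H²)
C(F, u) = 8 + u
w(d) = √2*√d (w(d) = √(2*d) = √2*√d)
L = 12 (L = 8 + (-2)² = 8 + 4 = 12)
w(√(-8 + 4))*L = (√2*√(√(-8 + 4)))*12 = (√2*√(√(-4)))*12 = (√2*√(2*I))*12 = (√2*(1 + I))*12 = 12*√2*(1 + I)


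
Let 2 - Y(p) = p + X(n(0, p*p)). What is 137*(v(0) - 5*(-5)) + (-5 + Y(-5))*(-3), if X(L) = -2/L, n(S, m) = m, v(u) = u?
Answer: 85469/25 ≈ 3418.8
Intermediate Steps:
Y(p) = 2 - p + 2/p² (Y(p) = 2 - (p - 2/p²) = 2 + (-p + 2/p²) = 2 - p + 2/p²)
137*(v(0) - 5*(-5)) + (-5 + Y(-5))*(-3) = 137*(0 - 5*(-5)) + (-5 + (2 - 1*(-5) + 2/(-5)²))*(-3) = 137*(0 + 25) + (-5 + (2 + 5 + 2*(1/25)))*(-3) = 137*25 + (-5 + (2 + 5 + 2/25))*(-3) = 3425 + (-5 + 177/25)*(-3) = 3425 + (52/25)*(-3) = 3425 - 156/25 = 85469/25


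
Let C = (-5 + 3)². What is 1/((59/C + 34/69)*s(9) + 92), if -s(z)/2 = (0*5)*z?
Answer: 1/92 ≈ 0.010870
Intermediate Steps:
s(z) = 0 (s(z) = -2*0*5*z = -0*z = -2*0 = 0)
C = 4 (C = (-2)² = 4)
1/((59/C + 34/69)*s(9) + 92) = 1/((59/4 + 34/69)*0 + 92) = 1/((4207/276)*0 + 92) = 1/(0 + 92) = 1/92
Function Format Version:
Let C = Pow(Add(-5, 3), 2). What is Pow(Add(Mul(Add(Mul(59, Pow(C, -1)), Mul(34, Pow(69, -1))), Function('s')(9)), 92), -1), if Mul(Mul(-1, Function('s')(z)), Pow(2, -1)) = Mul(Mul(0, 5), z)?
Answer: Rational(1, 92) ≈ 0.010870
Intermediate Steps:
Function('s')(z) = 0 (Function('s')(z) = Mul(-2, Mul(Mul(0, 5), z)) = Mul(-2, Mul(0, z)) = Mul(-2, 0) = 0)
C = 4 (C = Pow(-2, 2) = 4)
Pow(Add(Mul(Add(Mul(59, Pow(C, -1)), Mul(34, Pow(69, -1))), Function('s')(9)), 92), -1) = Pow(Add(Mul(Add(Mul(59, Pow(4, -1)), Mul(34, Pow(69, -1))), 0), 92), -1) = Pow(Add(Mul(Add(Mul(59, Rational(1, 4)), Mul(34, Rational(1, 69))), 0), 92), -1) = Pow(Add(Mul(Add(Rational(59, 4), Rational(34, 69)), 0), 92), -1) = Pow(Add(Mul(Rational(4207, 276), 0), 92), -1) = Pow(Add(0, 92), -1) = Pow(92, -1) = Rational(1, 92)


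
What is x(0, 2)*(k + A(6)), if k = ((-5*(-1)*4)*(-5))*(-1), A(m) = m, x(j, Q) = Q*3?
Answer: 636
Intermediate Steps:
x(j, Q) = 3*Q
k = 100 (k = ((5*4)*(-5))*(-1) = (20*(-5))*(-1) = -100*(-1) = 100)
x(0, 2)*(k + A(6)) = (3*2)*(100 + 6) = 6*106 = 636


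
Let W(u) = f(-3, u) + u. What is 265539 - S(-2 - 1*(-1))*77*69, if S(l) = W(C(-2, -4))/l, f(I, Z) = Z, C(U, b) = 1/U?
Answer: 260226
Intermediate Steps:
W(u) = 2*u (W(u) = u + u = 2*u)
S(l) = -1/l (S(l) = (2/(-2))/l = (2*(-½))/l = -1/l)
265539 - S(-2 - 1*(-1))*77*69 = 265539 - -1/(-2 - 1*(-1))*77*69 = 265539 - -1/(-2 + 1)*77*69 = 265539 - -1/(-1)*77*69 = 265539 - -1*(-1)*77*69 = 265539 - 1*77*69 = 265539 - 77*69 = 265539 - 1*5313 = 265539 - 5313 = 260226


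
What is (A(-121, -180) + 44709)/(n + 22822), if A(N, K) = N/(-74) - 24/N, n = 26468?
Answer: 400340803/441342660 ≈ 0.90710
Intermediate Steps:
A(N, K) = -24/N - N/74 (A(N, K) = N*(-1/74) - 24/N = -N/74 - 24/N = -24/N - N/74)
(A(-121, -180) + 44709)/(n + 22822) = ((-24/(-121) - 1/74*(-121)) + 44709)/(26468 + 22822) = ((-24*(-1/121) + 121/74) + 44709)/49290 = ((24/121 + 121/74) + 44709)*(1/49290) = (16417/8954 + 44709)*(1/49290) = (400340803/8954)*(1/49290) = 400340803/441342660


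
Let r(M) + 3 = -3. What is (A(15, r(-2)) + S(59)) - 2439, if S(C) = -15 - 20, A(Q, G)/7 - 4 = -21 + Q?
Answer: -2488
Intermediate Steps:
r(M) = -6 (r(M) = -3 - 3 = -6)
A(Q, G) = -119 + 7*Q (A(Q, G) = 28 + 7*(-21 + Q) = 28 + (-147 + 7*Q) = -119 + 7*Q)
S(C) = -35
(A(15, r(-2)) + S(59)) - 2439 = ((-119 + 7*15) - 35) - 2439 = ((-119 + 105) - 35) - 2439 = (-14 - 35) - 2439 = -49 - 2439 = -2488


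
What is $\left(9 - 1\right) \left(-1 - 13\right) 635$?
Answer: $-71120$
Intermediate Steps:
$\left(9 - 1\right) \left(-1 - 13\right) 635 = 8 \left(-14\right) 635 = \left(-112\right) 635 = -71120$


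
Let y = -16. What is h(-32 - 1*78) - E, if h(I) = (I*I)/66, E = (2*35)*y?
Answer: 3910/3 ≈ 1303.3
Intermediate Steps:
E = -1120 (E = (2*35)*(-16) = 70*(-16) = -1120)
h(I) = I²/66 (h(I) = I²*(1/66) = I²/66)
h(-32 - 1*78) - E = (-32 - 1*78)²/66 - 1*(-1120) = (-32 - 78)²/66 + 1120 = (1/66)*(-110)² + 1120 = (1/66)*12100 + 1120 = 550/3 + 1120 = 3910/3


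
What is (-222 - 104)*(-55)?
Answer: 17930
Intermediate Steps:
(-222 - 104)*(-55) = -326*(-55) = 17930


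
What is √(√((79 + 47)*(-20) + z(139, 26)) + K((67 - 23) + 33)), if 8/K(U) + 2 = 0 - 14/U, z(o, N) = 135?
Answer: √(-33 + 27*I*√265)/3 ≈ 4.7596 + 5.1303*I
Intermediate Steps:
K(U) = 8/(-2 - 14/U) (K(U) = 8/(-2 + (0 - 14/U)) = 8/(-2 - 14/U))
√(√((79 + 47)*(-20) + z(139, 26)) + K((67 - 23) + 33)) = √(√((79 + 47)*(-20) + 135) - 4*((67 - 23) + 33)/(7 + ((67 - 23) + 33))) = √(√(126*(-20) + 135) - 4*(44 + 33)/(7 + (44 + 33))) = √(√(-2520 + 135) - 4*77/(7 + 77)) = √(√(-2385) - 4*77/84) = √(3*I*√265 - 4*77*1/84) = √(3*I*√265 - 11/3) = √(-11/3 + 3*I*√265)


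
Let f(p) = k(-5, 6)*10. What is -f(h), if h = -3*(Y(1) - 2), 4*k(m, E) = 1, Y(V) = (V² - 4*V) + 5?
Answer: -5/2 ≈ -2.5000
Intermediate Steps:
Y(V) = 5 + V² - 4*V
k(m, E) = ¼ (k(m, E) = (¼)*1 = ¼)
h = 0 (h = -3*((5 + 1² - 4*1) - 2) = -3*((5 + 1 - 4) - 2) = -3*(2 - 2) = -3*0 = 0)
f(p) = 5/2 (f(p) = (¼)*10 = 5/2)
-f(h) = -1*5/2 = -5/2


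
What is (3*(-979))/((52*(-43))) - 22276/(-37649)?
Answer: 160384249/84183164 ≈ 1.9052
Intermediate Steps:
(3*(-979))/((52*(-43))) - 22276/(-37649) = -2937/(-2236) - 22276*(-1/37649) = -2937*(-1/2236) + 22276/37649 = 2937/2236 + 22276/37649 = 160384249/84183164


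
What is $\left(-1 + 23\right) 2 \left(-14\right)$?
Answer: $-616$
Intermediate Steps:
$\left(-1 + 23\right) 2 \left(-14\right) = 22 \left(-28\right) = -616$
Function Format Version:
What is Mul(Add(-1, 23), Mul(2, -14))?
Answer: -616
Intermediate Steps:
Mul(Add(-1, 23), Mul(2, -14)) = Mul(22, -28) = -616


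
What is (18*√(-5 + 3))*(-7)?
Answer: -126*I*√2 ≈ -178.19*I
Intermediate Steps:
(18*√(-5 + 3))*(-7) = (18*√(-2))*(-7) = (18*(I*√2))*(-7) = (18*I*√2)*(-7) = -126*I*√2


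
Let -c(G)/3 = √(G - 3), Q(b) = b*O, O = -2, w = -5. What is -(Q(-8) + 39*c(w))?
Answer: -16 + 234*I*√2 ≈ -16.0 + 330.93*I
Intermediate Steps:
Q(b) = -2*b (Q(b) = b*(-2) = -2*b)
c(G) = -3*√(-3 + G) (c(G) = -3*√(G - 3) = -3*√(-3 + G))
-(Q(-8) + 39*c(w)) = -(-2*(-8) + 39*(-3*√(-3 - 5))) = -(16 + 39*(-6*I*√2)) = -(16 - 234*I*√2) = -16 + 234*I*√2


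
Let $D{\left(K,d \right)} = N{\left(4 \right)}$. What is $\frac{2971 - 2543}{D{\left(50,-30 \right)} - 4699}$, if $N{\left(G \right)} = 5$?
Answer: $- \frac{214}{2347} \approx -0.09118$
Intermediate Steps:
$D{\left(K,d \right)} = 5$
$\frac{2971 - 2543}{D{\left(50,-30 \right)} - 4699} = \frac{2971 - 2543}{5 - 4699} = \frac{428}{-4694} = 428 \left(- \frac{1}{4694}\right) = - \frac{214}{2347}$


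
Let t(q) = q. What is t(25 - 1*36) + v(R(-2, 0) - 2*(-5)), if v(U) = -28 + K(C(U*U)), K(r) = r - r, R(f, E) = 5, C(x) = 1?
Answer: -39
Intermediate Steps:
K(r) = 0
v(U) = -28 (v(U) = -28 + 0 = -28)
t(25 - 1*36) + v(R(-2, 0) - 2*(-5)) = (25 - 1*36) - 28 = (25 - 36) - 28 = -11 - 28 = -39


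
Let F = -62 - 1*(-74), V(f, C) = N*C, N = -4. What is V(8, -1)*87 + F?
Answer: 360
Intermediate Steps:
V(f, C) = -4*C
F = 12 (F = -62 + 74 = 12)
V(8, -1)*87 + F = -4*(-1)*87 + 12 = 4*87 + 12 = 348 + 12 = 360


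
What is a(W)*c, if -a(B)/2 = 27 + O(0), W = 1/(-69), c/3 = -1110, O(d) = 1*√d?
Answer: 179820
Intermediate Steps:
O(d) = √d
c = -3330 (c = 3*(-1110) = -3330)
W = -1/69 ≈ -0.014493
a(B) = -54 (a(B) = -2*(27 + √0) = -2*(27 + 0) = -2*27 = -54)
a(W)*c = -54*(-3330) = 179820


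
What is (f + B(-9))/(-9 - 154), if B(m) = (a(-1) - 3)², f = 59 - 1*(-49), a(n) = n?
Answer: -124/163 ≈ -0.76074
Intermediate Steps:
f = 108 (f = 59 + 49 = 108)
B(m) = 16 (B(m) = (-1 - 3)² = (-4)² = 16)
(f + B(-9))/(-9 - 154) = (108 + 16)/(-9 - 154) = 124/(-163) = -1/163*124 = -124/163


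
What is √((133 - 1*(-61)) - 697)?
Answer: I*√503 ≈ 22.428*I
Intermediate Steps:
√((133 - 1*(-61)) - 697) = √((133 + 61) - 697) = √(194 - 697) = √(-503) = I*√503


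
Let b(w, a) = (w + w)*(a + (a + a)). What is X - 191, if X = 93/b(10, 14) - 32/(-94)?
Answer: -2507623/13160 ≈ -190.55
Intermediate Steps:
b(w, a) = 6*a*w (b(w, a) = (2*w)*(a + 2*a) = (2*w)*(3*a) = 6*a*w)
X = 5937/13160 (X = 93/((6*14*10)) - 32/(-94) = 93/840 - 32*(-1/94) = 93*(1/840) + 16/47 = 31/280 + 16/47 = 5937/13160 ≈ 0.45114)
X - 191 = 5937/13160 - 191 = -2507623/13160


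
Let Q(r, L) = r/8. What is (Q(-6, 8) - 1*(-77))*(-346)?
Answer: -52765/2 ≈ -26383.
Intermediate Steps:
Q(r, L) = r/8 (Q(r, L) = r*(1/8) = r/8)
(Q(-6, 8) - 1*(-77))*(-346) = ((1/8)*(-6) - 1*(-77))*(-346) = (-3/4 + 77)*(-346) = (305/4)*(-346) = -52765/2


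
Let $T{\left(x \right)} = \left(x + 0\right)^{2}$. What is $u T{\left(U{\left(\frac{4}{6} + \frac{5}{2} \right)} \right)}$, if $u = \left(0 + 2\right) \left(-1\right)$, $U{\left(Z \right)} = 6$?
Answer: $-72$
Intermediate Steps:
$u = -2$ ($u = 2 \left(-1\right) = -2$)
$T{\left(x \right)} = x^{2}$
$u T{\left(U{\left(\frac{4}{6} + \frac{5}{2} \right)} \right)} = - 2 \cdot 6^{2} = \left(-2\right) 36 = -72$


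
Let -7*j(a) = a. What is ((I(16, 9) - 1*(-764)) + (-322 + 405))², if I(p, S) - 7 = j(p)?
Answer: 35545444/49 ≈ 7.2542e+5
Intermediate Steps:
j(a) = -a/7
I(p, S) = 7 - p/7
((I(16, 9) - 1*(-764)) + (-322 + 405))² = (((7 - ⅐*16) - 1*(-764)) + (-322 + 405))² = (((7 - 16/7) + 764) + 83)² = ((33/7 + 764) + 83)² = (5381/7 + 83)² = (5962/7)² = 35545444/49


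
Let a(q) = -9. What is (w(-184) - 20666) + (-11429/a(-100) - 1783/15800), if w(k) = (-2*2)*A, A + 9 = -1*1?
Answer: -2752455047/142200 ≈ -19356.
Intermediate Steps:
A = -10 (A = -9 - 1*1 = -9 - 1 = -10)
w(k) = 40 (w(k) = -2*2*(-10) = -4*(-10) = 40)
(w(-184) - 20666) + (-11429/a(-100) - 1783/15800) = (40 - 20666) + (-11429/(-9) - 1783/15800) = -20626 + (-11429*(-⅑) - 1783*1/15800) = -20626 + (11429/9 - 1783/15800) = -20626 + 180562153/142200 = -2752455047/142200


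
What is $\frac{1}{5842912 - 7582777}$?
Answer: $- \frac{1}{1739865} \approx -5.7476 \cdot 10^{-7}$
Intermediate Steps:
$\frac{1}{5842912 - 7582777} = \frac{1}{-1739865} = - \frac{1}{1739865}$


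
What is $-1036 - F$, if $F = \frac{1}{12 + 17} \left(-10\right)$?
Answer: $- \frac{30034}{29} \approx -1035.7$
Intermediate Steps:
$F = - \frac{10}{29}$ ($F = \frac{1}{29} \left(-10\right) = - \frac{10}{29} \approx -0.34483$)
$-1036 - F = -1036 - - \frac{10}{29} = -1036 + \frac{10}{29} = - \frac{30034}{29}$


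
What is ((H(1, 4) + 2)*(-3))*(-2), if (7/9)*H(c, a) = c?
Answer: 138/7 ≈ 19.714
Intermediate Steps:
H(c, a) = 9*c/7
((H(1, 4) + 2)*(-3))*(-2) = (((9/7)*1 + 2)*(-3))*(-2) = ((9/7 + 2)*(-3))*(-2) = ((23/7)*(-3))*(-2) = -69/7*(-2) = 138/7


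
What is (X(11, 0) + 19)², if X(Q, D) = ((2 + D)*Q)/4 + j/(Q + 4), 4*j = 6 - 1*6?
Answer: 2401/4 ≈ 600.25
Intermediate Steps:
j = 0 (j = (6 - 1*6)/4 = (6 - 6)/4 = (¼)*0 = 0)
X(Q, D) = Q*(2 + D)/4 (X(Q, D) = ((2 + D)*Q)/4 + 0/(Q + 4) = (Q*(2 + D))*(¼) + 0/(4 + Q) = Q*(2 + D)/4 + 0 = Q*(2 + D)/4)
(X(11, 0) + 19)² = ((¼)*11*(2 + 0) + 19)² = ((¼)*11*2 + 19)² = (11/2 + 19)² = (49/2)² = 2401/4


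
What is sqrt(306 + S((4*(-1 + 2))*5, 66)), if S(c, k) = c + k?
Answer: 14*sqrt(2) ≈ 19.799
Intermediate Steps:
sqrt(306 + S((4*(-1 + 2))*5, 66)) = sqrt(306 + ((4*(-1 + 2))*5 + 66)) = sqrt(306 + ((4*1)*5 + 66)) = sqrt(306 + (4*5 + 66)) = sqrt(306 + (20 + 66)) = sqrt(306 + 86) = sqrt(392) = 14*sqrt(2)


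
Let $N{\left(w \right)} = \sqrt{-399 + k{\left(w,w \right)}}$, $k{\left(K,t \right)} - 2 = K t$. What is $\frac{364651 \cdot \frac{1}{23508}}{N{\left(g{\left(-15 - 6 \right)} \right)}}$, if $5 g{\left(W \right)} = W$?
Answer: $- \frac{1823255 i \sqrt{2371}}{111474936} \approx - 0.79641 i$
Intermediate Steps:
$k{\left(K,t \right)} = 2 + K t$
$g{\left(W \right)} = \frac{W}{5}$
$N{\left(w \right)} = \sqrt{-397 + w^{2}}$ ($N{\left(w \right)} = \sqrt{-399 + \left(2 + w w\right)} = \sqrt{-399 + \left(2 + w^{2}\right)} = \sqrt{-397 + w^{2}}$)
$\frac{364651 \cdot \frac{1}{23508}}{N{\left(g{\left(-15 - 6 \right)} \right)}} = \frac{364651 \cdot \frac{1}{23508}}{\sqrt{-397 + \left(\frac{-15 - 6}{5}\right)^{2}}} = \frac{364651 \cdot \frac{1}{23508}}{\sqrt{-397 + \left(\frac{1}{5} \left(-21\right)\right)^{2}}} = \frac{364651}{23508 \sqrt{-397 + \left(- \frac{21}{5}\right)^{2}}} = \frac{364651}{23508 \sqrt{-397 + \frac{441}{25}}} = \frac{364651}{23508 \sqrt{- \frac{9484}{25}}} = \frac{364651}{23508 \frac{2 i \sqrt{2371}}{5}} = \frac{364651 \left(- \frac{5 i \sqrt{2371}}{4742}\right)}{23508} = - \frac{1823255 i \sqrt{2371}}{111474936}$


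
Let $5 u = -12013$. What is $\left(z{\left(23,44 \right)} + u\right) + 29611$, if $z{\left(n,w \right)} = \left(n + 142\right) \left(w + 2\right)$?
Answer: $\frac{173992}{5} \approx 34798.0$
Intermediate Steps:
$u = - \frac{12013}{5}$ ($u = \frac{1}{5} \left(-12013\right) = - \frac{12013}{5} \approx -2402.6$)
$z{\left(n,w \right)} = \left(2 + w\right) \left(142 + n\right)$ ($z{\left(n,w \right)} = \left(142 + n\right) \left(2 + w\right) = \left(2 + w\right) \left(142 + n\right)$)
$\left(z{\left(23,44 \right)} + u\right) + 29611 = \left(\left(284 + 2 \cdot 23 + 142 \cdot 44 + 23 \cdot 44\right) - \frac{12013}{5}\right) + 29611 = \left(\left(284 + 46 + 6248 + 1012\right) - \frac{12013}{5}\right) + 29611 = \left(7590 - \frac{12013}{5}\right) + 29611 = \frac{25937}{5} + 29611 = \frac{173992}{5}$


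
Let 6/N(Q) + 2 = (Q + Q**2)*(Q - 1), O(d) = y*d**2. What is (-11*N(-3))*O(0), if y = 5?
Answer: 0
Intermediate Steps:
O(d) = 5*d**2
N(Q) = 6/(-2 + (-1 + Q)*(Q + Q**2)) (N(Q) = 6/(-2 + (Q + Q**2)*(Q - 1)) = 6/(-2 + (Q + Q**2)*(-1 + Q)) = 6/(-2 + (-1 + Q)*(Q + Q**2)))
(-11*N(-3))*O(0) = (-66/(-2 + (-3)**3 - 1*(-3)))*(5*0**2) = (-66/(-2 - 27 + 3))*(5*0) = -66/(-26)*0 = -66*(-1)/26*0 = -11*(-3/13)*0 = (33/13)*0 = 0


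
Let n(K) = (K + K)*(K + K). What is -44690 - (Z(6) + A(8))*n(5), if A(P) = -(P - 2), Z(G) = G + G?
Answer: -45290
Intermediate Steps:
n(K) = 4*K² (n(K) = (2*K)*(2*K) = 4*K²)
Z(G) = 2*G
A(P) = 2 - P (A(P) = -(-2 + P) = 2 - P)
-44690 - (Z(6) + A(8))*n(5) = -44690 - (2*6 + (2 - 1*8))*4*5² = -44690 - (12 + (2 - 8))*4*25 = -44690 - (12 - 6)*100 = -44690 - 6*100 = -44690 - 1*600 = -44690 - 600 = -45290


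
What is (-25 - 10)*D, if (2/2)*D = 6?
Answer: -210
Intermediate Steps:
D = 6
(-25 - 10)*D = (-25 - 10)*6 = -35*6 = -210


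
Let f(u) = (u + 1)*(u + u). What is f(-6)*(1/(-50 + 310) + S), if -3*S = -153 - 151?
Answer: 79043/13 ≈ 6080.2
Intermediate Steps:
f(u) = 2*u*(1 + u) (f(u) = (1 + u)*(2*u) = 2*u*(1 + u))
S = 304/3 (S = -(-153 - 151)/3 = -1/3*(-304) = 304/3 ≈ 101.33)
f(-6)*(1/(-50 + 310) + S) = (2*(-6)*(1 - 6))*(1/(-50 + 310) + 304/3) = (2*(-6)*(-5))*(1/260 + 304/3) = 60*(1/260 + 304/3) = 60*(79043/780) = 79043/13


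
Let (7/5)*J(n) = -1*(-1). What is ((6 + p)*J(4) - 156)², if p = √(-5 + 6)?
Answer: 22801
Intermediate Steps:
J(n) = 5/7 (J(n) = 5*(-1*(-1))/7 = (5/7)*1 = 5/7)
p = 1 (p = √1 = 1)
((6 + p)*J(4) - 156)² = ((6 + 1)*(5/7) - 156)² = (7*(5/7) - 156)² = (5 - 156)² = (-151)² = 22801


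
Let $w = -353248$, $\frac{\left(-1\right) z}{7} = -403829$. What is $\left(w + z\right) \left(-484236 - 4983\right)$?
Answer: $-1210110103545$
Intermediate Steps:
$z = 2826803$ ($z = \left(-7\right) \left(-403829\right) = 2826803$)
$\left(w + z\right) \left(-484236 - 4983\right) = \left(-353248 + 2826803\right) \left(-484236 - 4983\right) = 2473555 \left(-489219\right) = -1210110103545$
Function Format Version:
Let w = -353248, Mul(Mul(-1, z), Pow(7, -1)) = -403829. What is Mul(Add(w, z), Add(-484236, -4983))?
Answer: -1210110103545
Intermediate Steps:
z = 2826803 (z = Mul(-7, -403829) = 2826803)
Mul(Add(w, z), Add(-484236, -4983)) = Mul(Add(-353248, 2826803), Add(-484236, -4983)) = Mul(2473555, -489219) = -1210110103545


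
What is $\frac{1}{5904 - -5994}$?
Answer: $\frac{1}{11898} \approx 8.4048 \cdot 10^{-5}$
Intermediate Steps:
$\frac{1}{5904 - -5994} = \frac{1}{5904 + 5994} = \frac{1}{11898}$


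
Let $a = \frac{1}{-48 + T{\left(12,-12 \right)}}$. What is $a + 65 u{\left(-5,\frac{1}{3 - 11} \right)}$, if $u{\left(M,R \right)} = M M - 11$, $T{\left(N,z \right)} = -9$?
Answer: $\frac{51869}{57} \approx 909.98$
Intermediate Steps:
$u{\left(M,R \right)} = -11 + M^{2}$ ($u{\left(M,R \right)} = M^{2} - 11 = -11 + M^{2}$)
$a = - \frac{1}{57}$ ($a = \frac{1}{-48 - 9} = \frac{1}{-57} = - \frac{1}{57} \approx -0.017544$)
$a + 65 u{\left(-5,\frac{1}{3 - 11} \right)} = - \frac{1}{57} + 65 \left(-11 + \left(-5\right)^{2}\right) = - \frac{1}{57} + 65 \left(-11 + 25\right) = - \frac{1}{57} + 65 \cdot 14 = - \frac{1}{57} + 910 = \frac{51869}{57}$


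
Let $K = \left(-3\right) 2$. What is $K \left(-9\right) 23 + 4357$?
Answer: $5599$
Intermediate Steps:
$K = -6$
$K \left(-9\right) 23 + 4357 = \left(-6\right) \left(-9\right) 23 + 4357 = 54 \cdot 23 + 4357 = 1242 + 4357 = 5599$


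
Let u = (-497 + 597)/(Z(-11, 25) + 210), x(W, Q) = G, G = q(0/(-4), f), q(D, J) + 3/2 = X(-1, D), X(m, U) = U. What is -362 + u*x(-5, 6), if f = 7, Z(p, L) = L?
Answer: -17044/47 ≈ -362.64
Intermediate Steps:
q(D, J) = -3/2 + D
G = -3/2 (G = -3/2 + 0/(-4) = -3/2 + 0*(-¼) = -3/2 + 0 = -3/2 ≈ -1.5000)
x(W, Q) = -3/2
u = 20/47 (u = (-497 + 597)/(25 + 210) = 100/235 = 100*(1/235) = 20/47 ≈ 0.42553)
-362 + u*x(-5, 6) = -362 + (20/47)*(-3/2) = -362 - 30/47 = -17044/47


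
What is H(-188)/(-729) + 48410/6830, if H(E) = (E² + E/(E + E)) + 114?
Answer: -13792711/331938 ≈ -41.552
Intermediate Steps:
H(E) = 229/2 + E² (H(E) = (E² + E/((2*E))) + 114 = (E² + (1/(2*E))*E) + 114 = (E² + ½) + 114 = (½ + E²) + 114 = 229/2 + E²)
H(-188)/(-729) + 48410/6830 = (229/2 + (-188)²)/(-729) + 48410/6830 = (229/2 + 35344)*(-1/729) + 48410*(1/6830) = (70917/2)*(-1/729) + 4841/683 = -23639/486 + 4841/683 = -13792711/331938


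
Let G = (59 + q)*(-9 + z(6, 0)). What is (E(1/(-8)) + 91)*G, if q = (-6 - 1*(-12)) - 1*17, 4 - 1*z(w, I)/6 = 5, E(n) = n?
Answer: -65430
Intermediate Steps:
z(w, I) = -6 (z(w, I) = 24 - 6*5 = 24 - 30 = -6)
q = -11 (q = (-6 + 12) - 17 = 6 - 17 = -11)
G = -720 (G = (59 - 11)*(-9 - 6) = 48*(-15) = -720)
(E(1/(-8)) + 91)*G = (1/(-8) + 91)*(-720) = (-⅛ + 91)*(-720) = (727/8)*(-720) = -65430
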